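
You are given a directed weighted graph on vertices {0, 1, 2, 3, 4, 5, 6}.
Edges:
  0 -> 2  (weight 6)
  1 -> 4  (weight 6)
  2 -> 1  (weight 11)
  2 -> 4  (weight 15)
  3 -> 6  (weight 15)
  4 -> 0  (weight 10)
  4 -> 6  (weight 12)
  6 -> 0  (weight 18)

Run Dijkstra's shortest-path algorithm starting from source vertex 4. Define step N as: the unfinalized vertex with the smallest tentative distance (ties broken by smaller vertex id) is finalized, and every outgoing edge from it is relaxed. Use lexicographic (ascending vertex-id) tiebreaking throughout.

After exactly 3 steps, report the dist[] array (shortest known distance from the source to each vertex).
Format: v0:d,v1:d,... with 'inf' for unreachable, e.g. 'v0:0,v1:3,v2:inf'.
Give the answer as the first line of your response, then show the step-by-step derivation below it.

v0:10,v1:inf,v2:16,v3:inf,v4:0,v5:inf,v6:12

step 1: dist = v0:10,v1:inf,v2:inf,v3:inf,v4:0,v5:inf,v6:12
step 2: dist = v0:10,v1:inf,v2:16,v3:inf,v4:0,v5:inf,v6:12
step 3: dist = v0:10,v1:inf,v2:16,v3:inf,v4:0,v5:inf,v6:12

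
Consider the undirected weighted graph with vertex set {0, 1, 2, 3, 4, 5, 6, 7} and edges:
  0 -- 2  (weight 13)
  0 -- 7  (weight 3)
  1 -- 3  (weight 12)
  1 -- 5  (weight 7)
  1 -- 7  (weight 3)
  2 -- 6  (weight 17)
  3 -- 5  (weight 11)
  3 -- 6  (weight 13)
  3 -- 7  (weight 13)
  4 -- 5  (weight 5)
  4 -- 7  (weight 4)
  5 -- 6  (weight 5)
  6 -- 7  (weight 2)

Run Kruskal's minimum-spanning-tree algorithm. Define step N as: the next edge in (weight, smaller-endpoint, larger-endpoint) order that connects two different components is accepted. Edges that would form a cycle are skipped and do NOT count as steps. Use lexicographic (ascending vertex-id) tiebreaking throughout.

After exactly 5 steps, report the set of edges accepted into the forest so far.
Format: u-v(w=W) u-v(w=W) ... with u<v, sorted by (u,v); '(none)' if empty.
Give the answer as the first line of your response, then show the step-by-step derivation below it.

0-7(w=3) 1-7(w=3) 4-5(w=5) 4-7(w=4) 6-7(w=2)

step 1: add edge 6-7 (w=2); MST = {6-7(w=2)}
step 2: add edge 0-7 (w=3); MST = {0-7(w=3) 6-7(w=2)}
step 3: add edge 1-7 (w=3); MST = {0-7(w=3) 1-7(w=3) 6-7(w=2)}
step 4: add edge 4-7 (w=4); MST = {0-7(w=3) 1-7(w=3) 4-7(w=4) 6-7(w=2)}
step 5: add edge 4-5 (w=5); MST = {0-7(w=3) 1-7(w=3) 4-5(w=5) 4-7(w=4) 6-7(w=2)}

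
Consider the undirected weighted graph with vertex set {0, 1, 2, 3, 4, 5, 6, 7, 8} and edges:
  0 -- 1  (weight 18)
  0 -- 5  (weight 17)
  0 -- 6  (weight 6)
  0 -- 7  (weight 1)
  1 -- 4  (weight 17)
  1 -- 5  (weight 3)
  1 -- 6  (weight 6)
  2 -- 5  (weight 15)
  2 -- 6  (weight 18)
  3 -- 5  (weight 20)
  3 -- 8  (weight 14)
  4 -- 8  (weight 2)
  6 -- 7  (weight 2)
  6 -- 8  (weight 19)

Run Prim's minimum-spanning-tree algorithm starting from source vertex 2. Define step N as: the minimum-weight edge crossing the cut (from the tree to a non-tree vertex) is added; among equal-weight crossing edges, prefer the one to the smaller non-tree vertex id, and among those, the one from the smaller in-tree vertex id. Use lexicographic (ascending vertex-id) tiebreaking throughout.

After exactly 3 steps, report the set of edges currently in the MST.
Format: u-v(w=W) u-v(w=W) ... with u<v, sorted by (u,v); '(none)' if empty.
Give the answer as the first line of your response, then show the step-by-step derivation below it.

1-5(w=3) 1-6(w=6) 2-5(w=15)

step 1: add edge 2-5 (w=15); MST = {2-5(w=15)}
step 2: add edge 1-5 (w=3); MST = {1-5(w=3) 2-5(w=15)}
step 3: add edge 1-6 (w=6); MST = {1-5(w=3) 1-6(w=6) 2-5(w=15)}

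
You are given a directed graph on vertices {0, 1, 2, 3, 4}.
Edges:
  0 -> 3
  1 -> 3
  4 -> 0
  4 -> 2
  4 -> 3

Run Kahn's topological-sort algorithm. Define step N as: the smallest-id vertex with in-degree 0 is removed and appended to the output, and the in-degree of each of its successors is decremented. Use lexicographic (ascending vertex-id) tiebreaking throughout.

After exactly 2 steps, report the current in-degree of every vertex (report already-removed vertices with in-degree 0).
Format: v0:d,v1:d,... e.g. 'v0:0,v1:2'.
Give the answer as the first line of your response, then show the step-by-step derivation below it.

v0:0,v1:0,v2:0,v3:1,v4:0

step 1: output 1; order=[1]; indeg=(1,0,1,2,0)
step 2: output 4; order=[1,4]; indeg=(0,0,0,1,0)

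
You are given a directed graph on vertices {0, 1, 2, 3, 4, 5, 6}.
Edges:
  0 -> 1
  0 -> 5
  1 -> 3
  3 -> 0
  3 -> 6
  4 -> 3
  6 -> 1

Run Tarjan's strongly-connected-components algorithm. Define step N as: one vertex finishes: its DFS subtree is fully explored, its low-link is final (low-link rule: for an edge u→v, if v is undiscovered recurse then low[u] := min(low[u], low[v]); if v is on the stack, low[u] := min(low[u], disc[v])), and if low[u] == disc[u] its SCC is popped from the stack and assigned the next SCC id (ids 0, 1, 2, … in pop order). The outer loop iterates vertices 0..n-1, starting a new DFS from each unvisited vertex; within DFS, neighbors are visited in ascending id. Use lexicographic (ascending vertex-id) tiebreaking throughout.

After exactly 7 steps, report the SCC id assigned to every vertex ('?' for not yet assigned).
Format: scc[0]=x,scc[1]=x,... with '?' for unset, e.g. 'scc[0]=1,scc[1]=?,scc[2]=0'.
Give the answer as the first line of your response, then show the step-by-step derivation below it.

scc[0]=1,scc[1]=1,scc[2]=2,scc[3]=1,scc[4]=3,scc[5]=0,scc[6]=1

step 1: low=(low[0]=0,low[1]=1,low[2]=?,low[3]=0,low[4]=?,low[5]=?,low[6]=1); scc=(scc[0]=?,scc[1]=?,scc[2]=?,scc[3]=?,scc[4]=?,scc[5]=?,scc[6]=?)
step 2: low=(low[0]=0,low[1]=1,low[2]=?,low[3]=0,low[4]=?,low[5]=?,low[6]=1); scc=(scc[0]=?,scc[1]=?,scc[2]=?,scc[3]=?,scc[4]=?,scc[5]=?,scc[6]=?)
step 3: low=(low[0]=0,low[1]=0,low[2]=?,low[3]=0,low[4]=?,low[5]=?,low[6]=1); scc=(scc[0]=?,scc[1]=?,scc[2]=?,scc[3]=?,scc[4]=?,scc[5]=?,scc[6]=?)
step 4: low=(low[0]=0,low[1]=0,low[2]=?,low[3]=0,low[4]=?,low[5]=4,low[6]=1); scc=(scc[0]=?,scc[1]=?,scc[2]=?,scc[3]=?,scc[4]=?,scc[5]=0,scc[6]=?)
step 5: low=(low[0]=0,low[1]=0,low[2]=?,low[3]=0,low[4]=?,low[5]=4,low[6]=1); scc=(scc[0]=1,scc[1]=1,scc[2]=?,scc[3]=1,scc[4]=?,scc[5]=0,scc[6]=1)
step 6: low=(low[0]=0,low[1]=0,low[2]=5,low[3]=0,low[4]=?,low[5]=4,low[6]=1); scc=(scc[0]=1,scc[1]=1,scc[2]=2,scc[3]=1,scc[4]=?,scc[5]=0,scc[6]=1)
step 7: low=(low[0]=0,low[1]=0,low[2]=5,low[3]=0,low[4]=6,low[5]=4,low[6]=1); scc=(scc[0]=1,scc[1]=1,scc[2]=2,scc[3]=1,scc[4]=3,scc[5]=0,scc[6]=1)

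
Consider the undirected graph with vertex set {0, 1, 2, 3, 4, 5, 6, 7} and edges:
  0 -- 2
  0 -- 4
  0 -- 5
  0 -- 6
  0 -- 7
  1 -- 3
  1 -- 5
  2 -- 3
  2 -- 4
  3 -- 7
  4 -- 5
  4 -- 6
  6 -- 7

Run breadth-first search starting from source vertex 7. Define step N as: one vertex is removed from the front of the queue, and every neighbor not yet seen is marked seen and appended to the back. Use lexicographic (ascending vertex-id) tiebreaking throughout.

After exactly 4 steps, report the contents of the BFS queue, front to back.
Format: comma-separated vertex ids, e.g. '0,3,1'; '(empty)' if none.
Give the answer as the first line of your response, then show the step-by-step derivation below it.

2,4,5,1

step 1: dequeue 7; queue=[0,3,6]; order=7
step 2: dequeue 0; queue=[3,6,2,4,5]; order=7,0
step 3: dequeue 3; queue=[6,2,4,5,1]; order=7,0,3
step 4: dequeue 6; queue=[2,4,5,1]; order=7,0,3,6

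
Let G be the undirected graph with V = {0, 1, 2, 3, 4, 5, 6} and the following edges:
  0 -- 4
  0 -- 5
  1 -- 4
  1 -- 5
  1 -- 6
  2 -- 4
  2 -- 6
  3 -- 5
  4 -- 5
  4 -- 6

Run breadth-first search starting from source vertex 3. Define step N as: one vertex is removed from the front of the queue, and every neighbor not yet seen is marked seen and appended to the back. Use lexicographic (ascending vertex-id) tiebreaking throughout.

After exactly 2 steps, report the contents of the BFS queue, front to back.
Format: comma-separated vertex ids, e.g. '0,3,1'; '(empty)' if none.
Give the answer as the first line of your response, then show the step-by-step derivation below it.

0,1,4

step 1: dequeue 3; queue=[5]; order=3
step 2: dequeue 5; queue=[0,1,4]; order=3,5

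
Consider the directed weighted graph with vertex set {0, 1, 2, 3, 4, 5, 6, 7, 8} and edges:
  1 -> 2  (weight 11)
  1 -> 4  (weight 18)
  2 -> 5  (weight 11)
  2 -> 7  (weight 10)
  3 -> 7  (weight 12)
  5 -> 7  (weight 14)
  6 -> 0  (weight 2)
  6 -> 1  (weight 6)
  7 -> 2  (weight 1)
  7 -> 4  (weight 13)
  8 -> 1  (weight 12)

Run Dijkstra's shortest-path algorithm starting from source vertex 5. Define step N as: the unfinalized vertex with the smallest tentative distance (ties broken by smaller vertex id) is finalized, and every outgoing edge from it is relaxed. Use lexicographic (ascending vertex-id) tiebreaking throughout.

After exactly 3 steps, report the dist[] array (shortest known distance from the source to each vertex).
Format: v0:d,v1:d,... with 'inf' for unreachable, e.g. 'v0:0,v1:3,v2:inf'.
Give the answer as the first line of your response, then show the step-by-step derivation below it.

v0:inf,v1:inf,v2:15,v3:inf,v4:27,v5:0,v6:inf,v7:14,v8:inf

step 1: dist = v0:inf,v1:inf,v2:inf,v3:inf,v4:inf,v5:0,v6:inf,v7:14,v8:inf
step 2: dist = v0:inf,v1:inf,v2:15,v3:inf,v4:27,v5:0,v6:inf,v7:14,v8:inf
step 3: dist = v0:inf,v1:inf,v2:15,v3:inf,v4:27,v5:0,v6:inf,v7:14,v8:inf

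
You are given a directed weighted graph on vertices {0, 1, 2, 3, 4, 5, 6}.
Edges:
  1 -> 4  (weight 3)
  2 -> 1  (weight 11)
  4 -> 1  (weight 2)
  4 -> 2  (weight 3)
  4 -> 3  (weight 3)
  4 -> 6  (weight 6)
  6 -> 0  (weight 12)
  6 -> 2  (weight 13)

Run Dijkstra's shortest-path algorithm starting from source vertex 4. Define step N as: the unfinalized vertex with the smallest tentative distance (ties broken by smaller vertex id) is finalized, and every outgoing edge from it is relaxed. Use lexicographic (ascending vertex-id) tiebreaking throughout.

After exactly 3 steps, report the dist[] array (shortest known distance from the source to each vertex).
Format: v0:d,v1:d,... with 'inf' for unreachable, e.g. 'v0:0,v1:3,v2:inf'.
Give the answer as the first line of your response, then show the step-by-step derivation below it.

v0:inf,v1:2,v2:3,v3:3,v4:0,v5:inf,v6:6

step 1: dist = v0:inf,v1:2,v2:3,v3:3,v4:0,v5:inf,v6:6
step 2: dist = v0:inf,v1:2,v2:3,v3:3,v4:0,v5:inf,v6:6
step 3: dist = v0:inf,v1:2,v2:3,v3:3,v4:0,v5:inf,v6:6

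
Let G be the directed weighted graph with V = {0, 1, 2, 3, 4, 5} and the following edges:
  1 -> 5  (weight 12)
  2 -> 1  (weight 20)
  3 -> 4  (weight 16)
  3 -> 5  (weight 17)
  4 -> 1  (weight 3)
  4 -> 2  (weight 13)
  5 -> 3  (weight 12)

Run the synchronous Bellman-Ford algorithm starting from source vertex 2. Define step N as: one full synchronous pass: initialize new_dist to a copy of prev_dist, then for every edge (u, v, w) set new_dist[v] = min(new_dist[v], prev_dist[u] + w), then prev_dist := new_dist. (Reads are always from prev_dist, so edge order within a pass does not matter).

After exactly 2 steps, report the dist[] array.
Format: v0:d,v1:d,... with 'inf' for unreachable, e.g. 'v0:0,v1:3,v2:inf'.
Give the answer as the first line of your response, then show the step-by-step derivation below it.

v0:inf,v1:20,v2:0,v3:inf,v4:inf,v5:32

step 1: dist = v0:inf,v1:20,v2:0,v3:inf,v4:inf,v5:inf
step 2: dist = v0:inf,v1:20,v2:0,v3:inf,v4:inf,v5:32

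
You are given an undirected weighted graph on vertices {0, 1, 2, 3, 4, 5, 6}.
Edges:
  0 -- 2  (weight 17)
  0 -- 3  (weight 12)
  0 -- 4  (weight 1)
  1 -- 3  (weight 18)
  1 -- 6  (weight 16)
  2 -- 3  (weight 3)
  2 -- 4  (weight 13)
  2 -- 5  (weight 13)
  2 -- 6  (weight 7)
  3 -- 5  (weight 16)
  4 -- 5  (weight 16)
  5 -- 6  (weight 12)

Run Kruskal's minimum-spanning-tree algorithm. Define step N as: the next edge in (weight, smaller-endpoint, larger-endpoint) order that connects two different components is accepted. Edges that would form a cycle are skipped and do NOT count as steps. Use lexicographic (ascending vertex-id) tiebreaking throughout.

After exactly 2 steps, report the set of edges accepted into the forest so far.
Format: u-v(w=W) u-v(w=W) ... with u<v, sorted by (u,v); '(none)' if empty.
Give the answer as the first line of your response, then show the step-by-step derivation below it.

0-4(w=1) 2-3(w=3)

step 1: add edge 0-4 (w=1); MST = {0-4(w=1)}
step 2: add edge 2-3 (w=3); MST = {0-4(w=1) 2-3(w=3)}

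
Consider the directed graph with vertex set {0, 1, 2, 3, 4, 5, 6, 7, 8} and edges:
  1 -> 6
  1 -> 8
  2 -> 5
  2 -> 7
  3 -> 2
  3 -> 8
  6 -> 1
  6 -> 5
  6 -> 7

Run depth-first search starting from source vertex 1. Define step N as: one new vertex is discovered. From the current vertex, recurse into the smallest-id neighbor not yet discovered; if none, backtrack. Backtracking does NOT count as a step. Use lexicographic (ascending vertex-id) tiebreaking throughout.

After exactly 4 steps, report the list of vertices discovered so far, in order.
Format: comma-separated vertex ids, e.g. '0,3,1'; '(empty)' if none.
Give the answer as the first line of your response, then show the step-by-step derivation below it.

1,6,5,7

step 1: discover 1; path=1; order=1
step 2: discover 6; path=1>6; order=1,6
step 3: discover 5; path=1>6>5; order=1,6,5
step 4: discover 7; path=1>6>7; order=1,6,5,7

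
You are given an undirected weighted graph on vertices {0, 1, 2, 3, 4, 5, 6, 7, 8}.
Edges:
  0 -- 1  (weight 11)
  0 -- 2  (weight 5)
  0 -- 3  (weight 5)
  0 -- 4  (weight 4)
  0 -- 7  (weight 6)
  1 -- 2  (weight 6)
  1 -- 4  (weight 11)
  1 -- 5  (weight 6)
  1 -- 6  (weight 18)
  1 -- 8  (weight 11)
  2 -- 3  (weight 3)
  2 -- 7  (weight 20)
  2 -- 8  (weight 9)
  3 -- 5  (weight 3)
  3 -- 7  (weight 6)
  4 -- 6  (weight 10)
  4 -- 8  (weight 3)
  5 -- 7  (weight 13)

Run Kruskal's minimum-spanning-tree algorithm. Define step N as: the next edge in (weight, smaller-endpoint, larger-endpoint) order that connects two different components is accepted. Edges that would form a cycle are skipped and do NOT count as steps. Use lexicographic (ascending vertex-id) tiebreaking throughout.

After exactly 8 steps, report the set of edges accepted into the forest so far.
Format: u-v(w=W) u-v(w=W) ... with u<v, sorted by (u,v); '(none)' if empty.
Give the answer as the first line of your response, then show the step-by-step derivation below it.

0-2(w=5) 0-4(w=4) 0-7(w=6) 1-2(w=6) 2-3(w=3) 3-5(w=3) 4-6(w=10) 4-8(w=3)

step 1: add edge 2-3 (w=3); MST = {2-3(w=3)}
step 2: add edge 3-5 (w=3); MST = {2-3(w=3) 3-5(w=3)}
step 3: add edge 4-8 (w=3); MST = {2-3(w=3) 3-5(w=3) 4-8(w=3)}
step 4: add edge 0-4 (w=4); MST = {0-4(w=4) 2-3(w=3) 3-5(w=3) 4-8(w=3)}
step 5: add edge 0-2 (w=5); MST = {0-2(w=5) 0-4(w=4) 2-3(w=3) 3-5(w=3) 4-8(w=3)}
step 6: add edge 0-7 (w=6); MST = {0-2(w=5) 0-4(w=4) 0-7(w=6) 2-3(w=3) 3-5(w=3) 4-8(w=3)}
step 7: add edge 1-2 (w=6); MST = {0-2(w=5) 0-4(w=4) 0-7(w=6) 1-2(w=6) 2-3(w=3) 3-5(w=3) 4-8(w=3)}
step 8: add edge 4-6 (w=10); MST = {0-2(w=5) 0-4(w=4) 0-7(w=6) 1-2(w=6) 2-3(w=3) 3-5(w=3) 4-6(w=10) 4-8(w=3)}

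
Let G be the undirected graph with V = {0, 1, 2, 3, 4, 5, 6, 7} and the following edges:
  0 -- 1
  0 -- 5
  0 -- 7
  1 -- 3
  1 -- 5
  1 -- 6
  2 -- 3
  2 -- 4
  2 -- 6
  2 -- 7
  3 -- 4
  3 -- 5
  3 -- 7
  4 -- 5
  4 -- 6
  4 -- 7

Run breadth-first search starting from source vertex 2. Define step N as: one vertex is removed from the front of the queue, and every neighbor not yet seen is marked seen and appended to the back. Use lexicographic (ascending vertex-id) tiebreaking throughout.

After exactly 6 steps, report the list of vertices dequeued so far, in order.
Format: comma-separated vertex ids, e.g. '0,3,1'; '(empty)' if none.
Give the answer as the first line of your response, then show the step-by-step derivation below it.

2,3,4,6,7,1

step 1: dequeue 2; queue=[3,4,6,7]; order=2
step 2: dequeue 3; queue=[4,6,7,1,5]; order=2,3
step 3: dequeue 4; queue=[6,7,1,5]; order=2,3,4
step 4: dequeue 6; queue=[7,1,5]; order=2,3,4,6
step 5: dequeue 7; queue=[1,5,0]; order=2,3,4,6,7
step 6: dequeue 1; queue=[5,0]; order=2,3,4,6,7,1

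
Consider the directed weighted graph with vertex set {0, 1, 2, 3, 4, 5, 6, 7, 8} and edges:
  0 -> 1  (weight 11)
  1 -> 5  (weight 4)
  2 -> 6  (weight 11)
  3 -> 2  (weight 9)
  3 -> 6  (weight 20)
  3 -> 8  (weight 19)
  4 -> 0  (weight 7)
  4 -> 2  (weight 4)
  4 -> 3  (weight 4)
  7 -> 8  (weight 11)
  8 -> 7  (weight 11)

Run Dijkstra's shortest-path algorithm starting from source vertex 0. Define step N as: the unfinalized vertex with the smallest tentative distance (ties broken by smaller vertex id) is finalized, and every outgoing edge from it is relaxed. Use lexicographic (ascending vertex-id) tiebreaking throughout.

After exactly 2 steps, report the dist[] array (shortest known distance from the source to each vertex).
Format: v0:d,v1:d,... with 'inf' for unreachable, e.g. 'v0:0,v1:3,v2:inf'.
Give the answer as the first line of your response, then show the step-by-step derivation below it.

v0:0,v1:11,v2:inf,v3:inf,v4:inf,v5:15,v6:inf,v7:inf,v8:inf

step 1: dist = v0:0,v1:11,v2:inf,v3:inf,v4:inf,v5:inf,v6:inf,v7:inf,v8:inf
step 2: dist = v0:0,v1:11,v2:inf,v3:inf,v4:inf,v5:15,v6:inf,v7:inf,v8:inf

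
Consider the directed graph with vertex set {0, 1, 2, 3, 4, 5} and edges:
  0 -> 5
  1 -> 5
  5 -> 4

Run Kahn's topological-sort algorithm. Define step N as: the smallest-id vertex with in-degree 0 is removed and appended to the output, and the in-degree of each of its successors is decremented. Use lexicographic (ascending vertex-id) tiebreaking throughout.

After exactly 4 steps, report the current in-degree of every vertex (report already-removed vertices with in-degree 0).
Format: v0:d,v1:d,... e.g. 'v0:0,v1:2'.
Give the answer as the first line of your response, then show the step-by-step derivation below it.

v0:0,v1:0,v2:0,v3:0,v4:1,v5:0

step 1: output 0; order=[0]; indeg=(0,0,0,0,1,1)
step 2: output 1; order=[0,1]; indeg=(0,0,0,0,1,0)
step 3: output 2; order=[0,1,2]; indeg=(0,0,0,0,1,0)
step 4: output 3; order=[0,1,2,3]; indeg=(0,0,0,0,1,0)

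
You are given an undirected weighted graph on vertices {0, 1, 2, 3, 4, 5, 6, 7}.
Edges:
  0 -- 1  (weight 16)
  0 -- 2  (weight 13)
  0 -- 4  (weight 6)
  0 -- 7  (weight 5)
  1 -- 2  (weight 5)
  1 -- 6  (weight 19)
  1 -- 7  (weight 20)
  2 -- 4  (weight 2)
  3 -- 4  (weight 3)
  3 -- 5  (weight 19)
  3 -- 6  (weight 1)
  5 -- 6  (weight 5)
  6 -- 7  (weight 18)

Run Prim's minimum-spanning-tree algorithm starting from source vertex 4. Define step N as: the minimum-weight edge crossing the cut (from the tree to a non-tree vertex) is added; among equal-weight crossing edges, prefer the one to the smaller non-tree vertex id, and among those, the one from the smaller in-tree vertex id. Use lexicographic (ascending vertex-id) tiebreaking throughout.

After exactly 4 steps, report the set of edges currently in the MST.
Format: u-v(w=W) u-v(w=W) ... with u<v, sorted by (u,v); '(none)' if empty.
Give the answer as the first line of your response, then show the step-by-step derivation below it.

1-2(w=5) 2-4(w=2) 3-4(w=3) 3-6(w=1)

step 1: add edge 2-4 (w=2); MST = {2-4(w=2)}
step 2: add edge 3-4 (w=3); MST = {2-4(w=2) 3-4(w=3)}
step 3: add edge 3-6 (w=1); MST = {2-4(w=2) 3-4(w=3) 3-6(w=1)}
step 4: add edge 1-2 (w=5); MST = {1-2(w=5) 2-4(w=2) 3-4(w=3) 3-6(w=1)}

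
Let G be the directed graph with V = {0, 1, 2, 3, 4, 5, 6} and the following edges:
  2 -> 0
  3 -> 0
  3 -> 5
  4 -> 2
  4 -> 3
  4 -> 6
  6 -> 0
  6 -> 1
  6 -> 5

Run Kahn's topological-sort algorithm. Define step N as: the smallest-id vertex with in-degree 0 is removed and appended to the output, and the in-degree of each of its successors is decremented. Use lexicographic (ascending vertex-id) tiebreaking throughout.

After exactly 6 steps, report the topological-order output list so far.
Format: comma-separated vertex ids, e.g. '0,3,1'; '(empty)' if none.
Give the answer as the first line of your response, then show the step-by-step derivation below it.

4,2,3,6,0,1

step 1: output 4; order=[4]; indeg=(3,1,0,0,0,2,0)
step 2: output 2; order=[4,2]; indeg=(2,1,0,0,0,2,0)
step 3: output 3; order=[4,2,3]; indeg=(1,1,0,0,0,1,0)
step 4: output 6; order=[4,2,3,6]; indeg=(0,0,0,0,0,0,0)
step 5: output 0; order=[4,2,3,6,0]; indeg=(0,0,0,0,0,0,0)
step 6: output 1; order=[4,2,3,6,0,1]; indeg=(0,0,0,0,0,0,0)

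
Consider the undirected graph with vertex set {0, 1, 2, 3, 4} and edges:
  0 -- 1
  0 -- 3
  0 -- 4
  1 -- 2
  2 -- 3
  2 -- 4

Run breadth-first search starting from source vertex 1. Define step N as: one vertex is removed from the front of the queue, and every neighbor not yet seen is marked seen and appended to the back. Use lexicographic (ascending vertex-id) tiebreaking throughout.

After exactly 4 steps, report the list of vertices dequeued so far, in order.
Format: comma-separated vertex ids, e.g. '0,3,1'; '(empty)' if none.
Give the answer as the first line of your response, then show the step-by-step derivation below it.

1,0,2,3

step 1: dequeue 1; queue=[0,2]; order=1
step 2: dequeue 0; queue=[2,3,4]; order=1,0
step 3: dequeue 2; queue=[3,4]; order=1,0,2
step 4: dequeue 3; queue=[4]; order=1,0,2,3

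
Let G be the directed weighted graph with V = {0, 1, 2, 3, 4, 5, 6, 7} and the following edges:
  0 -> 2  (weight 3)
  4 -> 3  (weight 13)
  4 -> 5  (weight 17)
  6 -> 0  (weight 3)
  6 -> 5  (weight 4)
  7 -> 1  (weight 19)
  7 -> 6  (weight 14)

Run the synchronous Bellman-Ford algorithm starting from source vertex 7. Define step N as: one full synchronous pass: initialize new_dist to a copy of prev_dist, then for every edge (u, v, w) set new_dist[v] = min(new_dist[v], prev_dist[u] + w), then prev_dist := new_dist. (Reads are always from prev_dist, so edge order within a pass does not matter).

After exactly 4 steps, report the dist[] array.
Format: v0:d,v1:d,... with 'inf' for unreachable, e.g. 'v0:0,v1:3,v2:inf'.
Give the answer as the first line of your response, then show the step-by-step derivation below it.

v0:17,v1:19,v2:20,v3:inf,v4:inf,v5:18,v6:14,v7:0

step 1: dist = v0:inf,v1:19,v2:inf,v3:inf,v4:inf,v5:inf,v6:14,v7:0
step 2: dist = v0:17,v1:19,v2:inf,v3:inf,v4:inf,v5:18,v6:14,v7:0
step 3: dist = v0:17,v1:19,v2:20,v3:inf,v4:inf,v5:18,v6:14,v7:0
step 4: dist = v0:17,v1:19,v2:20,v3:inf,v4:inf,v5:18,v6:14,v7:0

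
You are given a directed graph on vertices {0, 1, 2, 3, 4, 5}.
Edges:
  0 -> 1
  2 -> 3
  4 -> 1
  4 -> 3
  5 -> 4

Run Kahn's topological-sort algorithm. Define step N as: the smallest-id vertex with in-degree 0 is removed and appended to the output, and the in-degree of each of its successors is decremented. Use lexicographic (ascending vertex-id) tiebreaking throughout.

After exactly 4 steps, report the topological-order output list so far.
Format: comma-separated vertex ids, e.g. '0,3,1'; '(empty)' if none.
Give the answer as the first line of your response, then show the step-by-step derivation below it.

0,2,5,4

step 1: output 0; order=[0]; indeg=(0,1,0,2,1,0)
step 2: output 2; order=[0,2]; indeg=(0,1,0,1,1,0)
step 3: output 5; order=[0,2,5]; indeg=(0,1,0,1,0,0)
step 4: output 4; order=[0,2,5,4]; indeg=(0,0,0,0,0,0)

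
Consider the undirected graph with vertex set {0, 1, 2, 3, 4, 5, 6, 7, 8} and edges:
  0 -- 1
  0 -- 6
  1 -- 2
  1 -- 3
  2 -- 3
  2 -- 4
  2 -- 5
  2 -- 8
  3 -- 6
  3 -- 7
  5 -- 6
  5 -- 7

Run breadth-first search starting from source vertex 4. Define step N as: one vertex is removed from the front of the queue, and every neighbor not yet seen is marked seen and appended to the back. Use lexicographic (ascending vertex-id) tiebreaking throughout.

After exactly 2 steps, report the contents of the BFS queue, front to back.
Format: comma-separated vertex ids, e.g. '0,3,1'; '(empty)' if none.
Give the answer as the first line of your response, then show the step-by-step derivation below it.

1,3,5,8

step 1: dequeue 4; queue=[2]; order=4
step 2: dequeue 2; queue=[1,3,5,8]; order=4,2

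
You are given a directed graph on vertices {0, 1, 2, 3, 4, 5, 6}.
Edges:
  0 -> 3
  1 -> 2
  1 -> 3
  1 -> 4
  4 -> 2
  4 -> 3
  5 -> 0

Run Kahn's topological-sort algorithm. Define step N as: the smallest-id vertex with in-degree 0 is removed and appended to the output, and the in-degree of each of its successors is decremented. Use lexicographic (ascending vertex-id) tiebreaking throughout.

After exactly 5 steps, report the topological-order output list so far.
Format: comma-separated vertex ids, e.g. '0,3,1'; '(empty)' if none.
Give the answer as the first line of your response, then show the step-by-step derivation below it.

1,4,2,5,0

step 1: output 1; order=[1]; indeg=(1,0,1,2,0,0,0)
step 2: output 4; order=[1,4]; indeg=(1,0,0,1,0,0,0)
step 3: output 2; order=[1,4,2]; indeg=(1,0,0,1,0,0,0)
step 4: output 5; order=[1,4,2,5]; indeg=(0,0,0,1,0,0,0)
step 5: output 0; order=[1,4,2,5,0]; indeg=(0,0,0,0,0,0,0)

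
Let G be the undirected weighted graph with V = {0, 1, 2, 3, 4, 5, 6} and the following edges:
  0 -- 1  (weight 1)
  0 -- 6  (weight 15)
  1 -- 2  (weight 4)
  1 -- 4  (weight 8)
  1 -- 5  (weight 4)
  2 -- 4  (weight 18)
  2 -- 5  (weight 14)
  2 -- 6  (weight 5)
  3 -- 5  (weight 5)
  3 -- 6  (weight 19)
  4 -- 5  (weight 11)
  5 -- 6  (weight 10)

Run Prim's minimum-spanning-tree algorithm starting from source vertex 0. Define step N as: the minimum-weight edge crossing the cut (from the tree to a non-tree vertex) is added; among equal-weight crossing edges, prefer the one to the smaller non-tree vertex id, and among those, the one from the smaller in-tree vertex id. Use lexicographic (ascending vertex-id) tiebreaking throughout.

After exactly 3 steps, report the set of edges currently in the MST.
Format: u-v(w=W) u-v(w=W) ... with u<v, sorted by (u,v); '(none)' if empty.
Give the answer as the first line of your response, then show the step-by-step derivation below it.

0-1(w=1) 1-2(w=4) 1-5(w=4)

step 1: add edge 0-1 (w=1); MST = {0-1(w=1)}
step 2: add edge 1-2 (w=4); MST = {0-1(w=1) 1-2(w=4)}
step 3: add edge 1-5 (w=4); MST = {0-1(w=1) 1-2(w=4) 1-5(w=4)}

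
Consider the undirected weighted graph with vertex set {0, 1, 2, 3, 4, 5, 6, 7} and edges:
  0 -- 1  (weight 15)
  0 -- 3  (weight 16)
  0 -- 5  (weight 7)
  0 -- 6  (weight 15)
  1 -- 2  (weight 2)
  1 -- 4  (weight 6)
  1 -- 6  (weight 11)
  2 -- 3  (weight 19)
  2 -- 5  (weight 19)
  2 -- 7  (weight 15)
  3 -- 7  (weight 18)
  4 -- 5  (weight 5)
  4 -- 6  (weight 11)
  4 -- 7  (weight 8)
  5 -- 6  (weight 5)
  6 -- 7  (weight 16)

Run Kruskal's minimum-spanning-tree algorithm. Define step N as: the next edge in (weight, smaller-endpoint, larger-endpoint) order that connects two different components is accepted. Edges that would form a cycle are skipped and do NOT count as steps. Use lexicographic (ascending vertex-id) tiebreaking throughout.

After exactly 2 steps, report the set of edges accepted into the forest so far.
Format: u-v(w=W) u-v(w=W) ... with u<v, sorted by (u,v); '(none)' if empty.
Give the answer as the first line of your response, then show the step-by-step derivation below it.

1-2(w=2) 4-5(w=5)

step 1: add edge 1-2 (w=2); MST = {1-2(w=2)}
step 2: add edge 4-5 (w=5); MST = {1-2(w=2) 4-5(w=5)}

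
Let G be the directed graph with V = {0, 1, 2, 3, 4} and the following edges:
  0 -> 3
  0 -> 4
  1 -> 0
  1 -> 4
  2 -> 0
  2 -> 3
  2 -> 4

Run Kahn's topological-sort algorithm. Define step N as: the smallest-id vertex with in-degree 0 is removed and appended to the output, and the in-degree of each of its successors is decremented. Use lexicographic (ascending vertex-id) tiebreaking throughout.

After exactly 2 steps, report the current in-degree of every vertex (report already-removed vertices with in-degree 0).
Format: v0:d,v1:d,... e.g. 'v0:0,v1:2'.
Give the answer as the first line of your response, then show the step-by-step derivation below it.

v0:0,v1:0,v2:0,v3:1,v4:1

step 1: output 1; order=[1]; indeg=(1,0,0,2,2)
step 2: output 2; order=[1,2]; indeg=(0,0,0,1,1)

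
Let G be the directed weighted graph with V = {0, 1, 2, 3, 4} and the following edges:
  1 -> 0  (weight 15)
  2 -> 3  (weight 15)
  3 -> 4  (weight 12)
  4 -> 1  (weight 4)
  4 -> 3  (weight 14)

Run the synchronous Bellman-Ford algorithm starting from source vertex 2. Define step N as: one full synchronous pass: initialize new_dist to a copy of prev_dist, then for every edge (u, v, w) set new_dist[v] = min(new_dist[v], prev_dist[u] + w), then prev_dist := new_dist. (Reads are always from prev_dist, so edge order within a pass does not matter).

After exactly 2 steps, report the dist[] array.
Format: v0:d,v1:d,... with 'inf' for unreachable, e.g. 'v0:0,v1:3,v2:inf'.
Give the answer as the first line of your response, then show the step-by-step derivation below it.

v0:inf,v1:inf,v2:0,v3:15,v4:27

step 1: dist = v0:inf,v1:inf,v2:0,v3:15,v4:inf
step 2: dist = v0:inf,v1:inf,v2:0,v3:15,v4:27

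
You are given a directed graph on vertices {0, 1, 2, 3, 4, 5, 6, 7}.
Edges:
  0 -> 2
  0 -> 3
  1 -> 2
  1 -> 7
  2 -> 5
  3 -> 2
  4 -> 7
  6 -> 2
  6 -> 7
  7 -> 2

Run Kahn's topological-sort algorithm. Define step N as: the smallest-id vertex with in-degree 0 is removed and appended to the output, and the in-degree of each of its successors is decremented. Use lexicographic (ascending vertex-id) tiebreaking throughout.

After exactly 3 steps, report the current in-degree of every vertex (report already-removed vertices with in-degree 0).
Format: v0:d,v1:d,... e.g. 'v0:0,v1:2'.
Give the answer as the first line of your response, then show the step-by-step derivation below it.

v0:0,v1:0,v2:2,v3:0,v4:0,v5:1,v6:0,v7:2

step 1: output 0; order=[0]; indeg=(0,0,4,0,0,1,0,3)
step 2: output 1; order=[0,1]; indeg=(0,0,3,0,0,1,0,2)
step 3: output 3; order=[0,1,3]; indeg=(0,0,2,0,0,1,0,2)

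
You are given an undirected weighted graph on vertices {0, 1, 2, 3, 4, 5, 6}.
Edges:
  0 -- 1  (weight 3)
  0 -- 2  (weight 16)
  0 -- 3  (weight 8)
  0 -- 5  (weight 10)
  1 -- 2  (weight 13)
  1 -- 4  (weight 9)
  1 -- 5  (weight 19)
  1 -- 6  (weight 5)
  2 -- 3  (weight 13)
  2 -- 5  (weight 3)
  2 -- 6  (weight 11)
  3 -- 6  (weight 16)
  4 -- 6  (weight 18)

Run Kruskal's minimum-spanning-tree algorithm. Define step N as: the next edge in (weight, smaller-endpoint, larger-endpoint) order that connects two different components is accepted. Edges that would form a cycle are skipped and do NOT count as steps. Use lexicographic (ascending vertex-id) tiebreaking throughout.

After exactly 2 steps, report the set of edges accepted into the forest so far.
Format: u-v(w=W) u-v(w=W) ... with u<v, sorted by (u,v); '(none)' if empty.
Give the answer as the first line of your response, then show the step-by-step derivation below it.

0-1(w=3) 2-5(w=3)

step 1: add edge 0-1 (w=3); MST = {0-1(w=3)}
step 2: add edge 2-5 (w=3); MST = {0-1(w=3) 2-5(w=3)}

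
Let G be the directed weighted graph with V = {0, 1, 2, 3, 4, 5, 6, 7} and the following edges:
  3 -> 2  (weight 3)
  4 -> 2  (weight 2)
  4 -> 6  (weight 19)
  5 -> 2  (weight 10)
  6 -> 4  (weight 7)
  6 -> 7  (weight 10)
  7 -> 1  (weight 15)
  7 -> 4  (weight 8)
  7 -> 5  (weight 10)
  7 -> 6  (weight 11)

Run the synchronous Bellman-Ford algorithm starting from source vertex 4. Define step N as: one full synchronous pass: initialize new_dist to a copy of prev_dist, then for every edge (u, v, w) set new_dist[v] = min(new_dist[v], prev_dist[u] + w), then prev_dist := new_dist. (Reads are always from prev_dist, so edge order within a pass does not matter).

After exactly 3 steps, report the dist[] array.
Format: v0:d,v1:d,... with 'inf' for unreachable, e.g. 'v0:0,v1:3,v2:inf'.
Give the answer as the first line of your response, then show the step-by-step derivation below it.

v0:inf,v1:44,v2:2,v3:inf,v4:0,v5:39,v6:19,v7:29

step 1: dist = v0:inf,v1:inf,v2:2,v3:inf,v4:0,v5:inf,v6:19,v7:inf
step 2: dist = v0:inf,v1:inf,v2:2,v3:inf,v4:0,v5:inf,v6:19,v7:29
step 3: dist = v0:inf,v1:44,v2:2,v3:inf,v4:0,v5:39,v6:19,v7:29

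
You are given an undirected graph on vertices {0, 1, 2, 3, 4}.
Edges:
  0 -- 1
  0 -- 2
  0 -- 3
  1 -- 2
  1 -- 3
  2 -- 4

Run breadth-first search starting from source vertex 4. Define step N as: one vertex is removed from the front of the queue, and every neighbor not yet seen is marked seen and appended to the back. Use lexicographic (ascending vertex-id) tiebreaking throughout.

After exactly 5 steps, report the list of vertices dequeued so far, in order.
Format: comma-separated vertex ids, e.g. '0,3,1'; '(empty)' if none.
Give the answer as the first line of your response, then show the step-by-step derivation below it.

4,2,0,1,3

step 1: dequeue 4; queue=[2]; order=4
step 2: dequeue 2; queue=[0,1]; order=4,2
step 3: dequeue 0; queue=[1,3]; order=4,2,0
step 4: dequeue 1; queue=[3]; order=4,2,0,1
step 5: dequeue 3; queue=[(empty)]; order=4,2,0,1,3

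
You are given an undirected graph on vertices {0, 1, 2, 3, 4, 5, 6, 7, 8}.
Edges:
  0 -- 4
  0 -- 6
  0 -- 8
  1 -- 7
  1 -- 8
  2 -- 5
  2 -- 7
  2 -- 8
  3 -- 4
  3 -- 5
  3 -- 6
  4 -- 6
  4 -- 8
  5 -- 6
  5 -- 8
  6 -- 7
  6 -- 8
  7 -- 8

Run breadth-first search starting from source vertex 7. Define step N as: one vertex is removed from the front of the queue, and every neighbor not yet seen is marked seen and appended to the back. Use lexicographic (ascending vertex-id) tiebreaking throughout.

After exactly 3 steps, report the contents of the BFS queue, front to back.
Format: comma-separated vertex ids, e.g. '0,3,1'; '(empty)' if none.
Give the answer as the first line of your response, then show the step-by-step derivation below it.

6,8,5

step 1: dequeue 7; queue=[1,2,6,8]; order=7
step 2: dequeue 1; queue=[2,6,8]; order=7,1
step 3: dequeue 2; queue=[6,8,5]; order=7,1,2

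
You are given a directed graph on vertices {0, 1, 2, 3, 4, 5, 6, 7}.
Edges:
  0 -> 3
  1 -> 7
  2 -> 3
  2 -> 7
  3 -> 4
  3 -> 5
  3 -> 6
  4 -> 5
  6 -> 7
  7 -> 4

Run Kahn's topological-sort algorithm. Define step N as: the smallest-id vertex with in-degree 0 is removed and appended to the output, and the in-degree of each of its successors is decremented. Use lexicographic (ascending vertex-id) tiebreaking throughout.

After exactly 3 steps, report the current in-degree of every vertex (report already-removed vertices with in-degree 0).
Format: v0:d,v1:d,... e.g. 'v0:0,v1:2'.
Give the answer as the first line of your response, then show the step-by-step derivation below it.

v0:0,v1:0,v2:0,v3:0,v4:2,v5:2,v6:1,v7:1

step 1: output 0; order=[0]; indeg=(0,0,0,1,2,2,1,3)
step 2: output 1; order=[0,1]; indeg=(0,0,0,1,2,2,1,2)
step 3: output 2; order=[0,1,2]; indeg=(0,0,0,0,2,2,1,1)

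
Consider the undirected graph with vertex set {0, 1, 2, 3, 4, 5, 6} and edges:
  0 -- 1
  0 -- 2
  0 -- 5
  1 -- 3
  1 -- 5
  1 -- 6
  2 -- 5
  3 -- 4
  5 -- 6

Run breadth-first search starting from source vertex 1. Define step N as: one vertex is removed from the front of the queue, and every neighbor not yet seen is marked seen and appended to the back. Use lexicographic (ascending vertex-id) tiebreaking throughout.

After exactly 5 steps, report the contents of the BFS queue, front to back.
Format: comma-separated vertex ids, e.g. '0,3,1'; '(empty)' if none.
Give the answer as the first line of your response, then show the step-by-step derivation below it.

2,4

step 1: dequeue 1; queue=[0,3,5,6]; order=1
step 2: dequeue 0; queue=[3,5,6,2]; order=1,0
step 3: dequeue 3; queue=[5,6,2,4]; order=1,0,3
step 4: dequeue 5; queue=[6,2,4]; order=1,0,3,5
step 5: dequeue 6; queue=[2,4]; order=1,0,3,5,6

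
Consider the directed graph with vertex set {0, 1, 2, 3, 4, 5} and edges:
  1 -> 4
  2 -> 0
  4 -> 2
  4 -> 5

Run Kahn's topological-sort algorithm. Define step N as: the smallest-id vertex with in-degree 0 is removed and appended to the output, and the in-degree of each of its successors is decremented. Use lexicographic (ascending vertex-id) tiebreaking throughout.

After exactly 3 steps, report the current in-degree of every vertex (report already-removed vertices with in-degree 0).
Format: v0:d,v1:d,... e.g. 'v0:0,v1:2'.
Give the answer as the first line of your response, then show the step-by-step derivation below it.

v0:1,v1:0,v2:0,v3:0,v4:0,v5:0

step 1: output 1; order=[1]; indeg=(1,0,1,0,0,1)
step 2: output 3; order=[1,3]; indeg=(1,0,1,0,0,1)
step 3: output 4; order=[1,3,4]; indeg=(1,0,0,0,0,0)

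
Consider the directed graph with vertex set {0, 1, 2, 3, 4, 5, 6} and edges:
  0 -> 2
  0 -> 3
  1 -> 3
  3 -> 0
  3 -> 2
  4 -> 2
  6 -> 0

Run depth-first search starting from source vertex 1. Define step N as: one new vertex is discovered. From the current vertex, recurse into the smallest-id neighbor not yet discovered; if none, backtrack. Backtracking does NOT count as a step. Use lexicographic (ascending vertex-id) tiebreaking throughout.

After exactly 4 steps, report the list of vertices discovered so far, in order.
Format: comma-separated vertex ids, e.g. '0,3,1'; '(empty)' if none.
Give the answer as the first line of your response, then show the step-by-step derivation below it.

1,3,0,2

step 1: discover 1; path=1; order=1
step 2: discover 3; path=1>3; order=1,3
step 3: discover 0; path=1>3>0; order=1,3,0
step 4: discover 2; path=1>3>0>2; order=1,3,0,2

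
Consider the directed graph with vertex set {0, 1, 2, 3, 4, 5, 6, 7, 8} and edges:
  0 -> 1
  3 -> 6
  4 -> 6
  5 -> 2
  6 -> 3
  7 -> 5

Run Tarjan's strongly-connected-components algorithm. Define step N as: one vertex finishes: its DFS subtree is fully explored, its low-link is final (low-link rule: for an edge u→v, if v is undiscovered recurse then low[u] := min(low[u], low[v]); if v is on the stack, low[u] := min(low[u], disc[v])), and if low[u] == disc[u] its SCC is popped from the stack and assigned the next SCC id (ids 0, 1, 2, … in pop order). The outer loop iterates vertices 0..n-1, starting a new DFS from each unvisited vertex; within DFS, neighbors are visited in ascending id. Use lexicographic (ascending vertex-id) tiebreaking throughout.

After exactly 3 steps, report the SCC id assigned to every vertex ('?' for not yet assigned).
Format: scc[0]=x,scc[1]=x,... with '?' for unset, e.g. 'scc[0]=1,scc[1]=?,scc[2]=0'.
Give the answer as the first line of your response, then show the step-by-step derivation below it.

scc[0]=1,scc[1]=0,scc[2]=2,scc[3]=?,scc[4]=?,scc[5]=?,scc[6]=?,scc[7]=?,scc[8]=?

step 1: low=(low[0]=0,low[1]=1,low[2]=?,low[3]=?,low[4]=?,low[5]=?,low[6]=?,low[7]=?,low[8]=?); scc=(scc[0]=?,scc[1]=0,scc[2]=?,scc[3]=?,scc[4]=?,scc[5]=?,scc[6]=?,scc[7]=?,scc[8]=?)
step 2: low=(low[0]=0,low[1]=1,low[2]=?,low[3]=?,low[4]=?,low[5]=?,low[6]=?,low[7]=?,low[8]=?); scc=(scc[0]=1,scc[1]=0,scc[2]=?,scc[3]=?,scc[4]=?,scc[5]=?,scc[6]=?,scc[7]=?,scc[8]=?)
step 3: low=(low[0]=0,low[1]=1,low[2]=2,low[3]=?,low[4]=?,low[5]=?,low[6]=?,low[7]=?,low[8]=?); scc=(scc[0]=1,scc[1]=0,scc[2]=2,scc[3]=?,scc[4]=?,scc[5]=?,scc[6]=?,scc[7]=?,scc[8]=?)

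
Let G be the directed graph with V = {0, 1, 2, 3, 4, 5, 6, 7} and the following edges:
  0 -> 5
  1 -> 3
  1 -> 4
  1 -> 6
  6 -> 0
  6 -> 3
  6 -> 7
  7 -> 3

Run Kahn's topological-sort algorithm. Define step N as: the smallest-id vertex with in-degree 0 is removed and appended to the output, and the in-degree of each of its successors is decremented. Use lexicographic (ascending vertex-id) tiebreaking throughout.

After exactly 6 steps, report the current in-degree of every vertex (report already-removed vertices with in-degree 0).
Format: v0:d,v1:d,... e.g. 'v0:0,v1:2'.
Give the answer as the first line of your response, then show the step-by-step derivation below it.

v0:0,v1:0,v2:0,v3:1,v4:0,v5:0,v6:0,v7:0

step 1: output 1; order=[1]; indeg=(1,0,0,2,0,1,0,1)
step 2: output 2; order=[1,2]; indeg=(1,0,0,2,0,1,0,1)
step 3: output 4; order=[1,2,4]; indeg=(1,0,0,2,0,1,0,1)
step 4: output 6; order=[1,2,4,6]; indeg=(0,0,0,1,0,1,0,0)
step 5: output 0; order=[1,2,4,6,0]; indeg=(0,0,0,1,0,0,0,0)
step 6: output 5; order=[1,2,4,6,0,5]; indeg=(0,0,0,1,0,0,0,0)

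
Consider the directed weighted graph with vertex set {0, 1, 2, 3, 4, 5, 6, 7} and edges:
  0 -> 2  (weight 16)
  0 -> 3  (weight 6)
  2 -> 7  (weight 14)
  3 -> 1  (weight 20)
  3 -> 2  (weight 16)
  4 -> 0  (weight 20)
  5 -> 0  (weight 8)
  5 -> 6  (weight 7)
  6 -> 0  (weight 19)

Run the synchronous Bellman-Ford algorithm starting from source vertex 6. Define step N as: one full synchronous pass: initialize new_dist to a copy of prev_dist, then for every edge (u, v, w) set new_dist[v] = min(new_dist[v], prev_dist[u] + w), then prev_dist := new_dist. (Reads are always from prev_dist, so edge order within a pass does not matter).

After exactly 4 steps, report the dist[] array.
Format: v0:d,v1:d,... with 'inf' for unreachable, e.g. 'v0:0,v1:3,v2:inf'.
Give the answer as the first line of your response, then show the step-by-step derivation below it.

v0:19,v1:45,v2:35,v3:25,v4:inf,v5:inf,v6:0,v7:49

step 1: dist = v0:19,v1:inf,v2:inf,v3:inf,v4:inf,v5:inf,v6:0,v7:inf
step 2: dist = v0:19,v1:inf,v2:35,v3:25,v4:inf,v5:inf,v6:0,v7:inf
step 3: dist = v0:19,v1:45,v2:35,v3:25,v4:inf,v5:inf,v6:0,v7:49
step 4: dist = v0:19,v1:45,v2:35,v3:25,v4:inf,v5:inf,v6:0,v7:49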